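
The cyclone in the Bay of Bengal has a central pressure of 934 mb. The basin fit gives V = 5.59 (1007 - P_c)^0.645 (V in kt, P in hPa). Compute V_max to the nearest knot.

ΔP = 1007 − 934 = 73 mb.
73^0.645 ≈ 15.916.
V ≈ 5.59 × 15.916 ≈ 89.0 kt.

89 kt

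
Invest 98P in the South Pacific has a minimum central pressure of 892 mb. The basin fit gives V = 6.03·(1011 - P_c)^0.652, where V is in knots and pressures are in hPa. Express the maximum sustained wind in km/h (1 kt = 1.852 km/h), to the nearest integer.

ΔP = 1011 − 892 = 119 mb.
V ≈ 6.03 × 119^0.652 = 6.03 × 22.556 ≈ 136.011 kt.
136.011 × 1.852 ≈ 251.89 km/h → 252 km/h.

252 km/h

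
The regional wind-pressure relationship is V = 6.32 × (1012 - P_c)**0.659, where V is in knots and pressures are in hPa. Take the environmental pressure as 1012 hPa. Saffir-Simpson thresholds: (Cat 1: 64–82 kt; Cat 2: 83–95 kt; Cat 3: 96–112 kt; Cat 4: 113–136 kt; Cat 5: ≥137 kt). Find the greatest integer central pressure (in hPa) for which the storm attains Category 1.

Category 1 begins at V = 64 kt.
Required ΔP = (64/6.32)^(1/0.659) = 10.127^1.517 ≈ 33.55 hPa.
P_c ≤ 1012 − 33.55 = 978.45, so the highest integer P_c is 978 hPa.

978 hPa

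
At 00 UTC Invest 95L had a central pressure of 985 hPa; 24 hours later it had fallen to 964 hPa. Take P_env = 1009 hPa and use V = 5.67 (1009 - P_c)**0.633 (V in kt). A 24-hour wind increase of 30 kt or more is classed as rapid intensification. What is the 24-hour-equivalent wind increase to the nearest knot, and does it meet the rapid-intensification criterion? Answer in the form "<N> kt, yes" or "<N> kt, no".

21 kt, no

V₁: ΔP = 24, V ≈ 5.67 × 24^0.633 ≈ 42.39 kt.
V₂: ΔP = 45, V ≈ 5.67 × 45^0.633 ≈ 63.11 kt.
ΔV over 24 h = 20.72 kt → 24 h equivalent = 20.72 × 24/24 ≈ 20.72 kt.
21 kt < 30 kt ⇒ not rapid intensification.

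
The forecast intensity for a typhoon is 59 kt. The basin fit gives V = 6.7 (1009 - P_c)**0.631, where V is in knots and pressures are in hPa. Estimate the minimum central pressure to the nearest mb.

978 mb

ΔP = (V / 6.7)^(1/0.631) = (59/6.7)^1.585.
59/6.7 = 8.806; 8.806^1.585 ≈ 31.42 mb.
P_c = 1009 − 31.42 = 977.58 ≈ 978 mb.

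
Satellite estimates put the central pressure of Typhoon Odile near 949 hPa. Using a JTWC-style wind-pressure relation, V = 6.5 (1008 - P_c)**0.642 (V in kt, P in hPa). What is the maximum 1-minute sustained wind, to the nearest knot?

89 kt

ΔP = 1008 − 949 = 59 hPa.
59^0.642 ≈ 13.705.
V ≈ 6.5 × 13.705 ≈ 89.1 kt.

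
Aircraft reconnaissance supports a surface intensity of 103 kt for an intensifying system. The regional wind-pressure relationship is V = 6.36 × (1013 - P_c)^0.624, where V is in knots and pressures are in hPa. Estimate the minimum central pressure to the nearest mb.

ΔP = (V / 6.36)^(1/0.624) = (103/6.36)^1.603.
103/6.36 = 16.195; 16.195^1.603 ≈ 86.72 mb.
P_c = 1013 − 86.72 = 926.28 ≈ 926 mb.

926 mb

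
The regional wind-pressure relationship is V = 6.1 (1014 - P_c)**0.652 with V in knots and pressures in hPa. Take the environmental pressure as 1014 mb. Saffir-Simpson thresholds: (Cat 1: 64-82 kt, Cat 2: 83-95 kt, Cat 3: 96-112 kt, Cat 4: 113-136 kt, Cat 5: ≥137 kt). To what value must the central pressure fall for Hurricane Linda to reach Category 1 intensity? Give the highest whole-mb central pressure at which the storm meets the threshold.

Category 1 begins at V = 64 kt.
Required ΔP = (64/6.1)^(1/0.652) = 10.492^1.534 ≈ 36.79 mb.
P_c ≤ 1014 − 36.79 = 977.21, so the highest integer P_c is 977 mb.

977 mb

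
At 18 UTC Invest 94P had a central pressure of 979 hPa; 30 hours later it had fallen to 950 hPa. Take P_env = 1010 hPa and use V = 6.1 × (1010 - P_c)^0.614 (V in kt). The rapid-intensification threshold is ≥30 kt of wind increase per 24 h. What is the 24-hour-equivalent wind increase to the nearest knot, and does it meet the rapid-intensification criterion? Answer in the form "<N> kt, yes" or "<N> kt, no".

20 kt, no

V₁: ΔP = 31, V ≈ 6.1 × 31^0.614 ≈ 50.24 kt.
V₂: ΔP = 60, V ≈ 6.1 × 60^0.614 ≈ 75.36 kt.
ΔV over 30 h = 25.12 kt → 24 h equivalent = 25.12 × 24/30 ≈ 20.10 kt.
20 kt < 30 kt ⇒ not rapid intensification.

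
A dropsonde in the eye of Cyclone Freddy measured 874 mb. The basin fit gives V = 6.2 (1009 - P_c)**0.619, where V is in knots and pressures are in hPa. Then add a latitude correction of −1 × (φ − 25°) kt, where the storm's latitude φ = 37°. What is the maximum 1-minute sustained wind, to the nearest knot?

117 kt

ΔP = 1009 − 874 = 135 mb.
135^0.619 ≈ 20.829.
V ≈ 6.2 × 20.829 ≈ 129.1 kt.
Latitude correction: −1 × (37 − 25) = -12 kt.
Corrected V ≈ 117.1 kt → 117 kt.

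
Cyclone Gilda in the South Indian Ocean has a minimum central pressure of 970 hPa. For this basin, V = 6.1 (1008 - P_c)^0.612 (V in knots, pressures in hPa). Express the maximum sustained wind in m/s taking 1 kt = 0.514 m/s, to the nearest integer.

29 m/s

ΔP = 1008 − 970 = 38 hPa.
V ≈ 6.1 × 38^0.612 = 6.1 × 9.265 ≈ 56.514 kt.
56.514 × 0.514 ≈ 29.05 m/s → 29 m/s.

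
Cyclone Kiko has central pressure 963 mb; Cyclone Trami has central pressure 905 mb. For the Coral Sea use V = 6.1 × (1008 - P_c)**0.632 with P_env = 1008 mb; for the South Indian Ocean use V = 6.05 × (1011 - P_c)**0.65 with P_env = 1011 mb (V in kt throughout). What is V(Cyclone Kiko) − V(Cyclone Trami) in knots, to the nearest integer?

Cyclone Kiko: ΔP = 45; V ≈ 6.1 × 45^0.632 ≈ 67.63 kt.
Cyclone Trami: ΔP = 106; V ≈ 6.05 × 106^0.65 ≈ 125.37 kt.
Difference ≈ 67.63 − 125.37 = -57.74 → -58 kt.

-58 kt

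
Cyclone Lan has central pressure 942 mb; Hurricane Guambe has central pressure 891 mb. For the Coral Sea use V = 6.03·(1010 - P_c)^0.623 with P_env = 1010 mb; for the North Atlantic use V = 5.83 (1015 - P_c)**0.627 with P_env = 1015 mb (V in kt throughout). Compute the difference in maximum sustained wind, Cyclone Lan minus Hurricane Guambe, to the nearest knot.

Cyclone Lan: ΔP = 68; V ≈ 6.03 × 68^0.623 ≈ 83.55 kt.
Hurricane Guambe: ΔP = 124; V ≈ 5.83 × 124^0.627 ≈ 119.74 kt.
Difference ≈ 83.55 − 119.74 = -36.19 → -36 kt.

-36 kt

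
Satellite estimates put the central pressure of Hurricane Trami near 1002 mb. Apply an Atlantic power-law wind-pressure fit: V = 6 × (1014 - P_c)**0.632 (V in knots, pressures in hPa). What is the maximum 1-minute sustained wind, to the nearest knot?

29 kt

ΔP = 1014 − 1002 = 12 mb.
12^0.632 ≈ 4.809.
V ≈ 6 × 4.809 ≈ 28.9 kt.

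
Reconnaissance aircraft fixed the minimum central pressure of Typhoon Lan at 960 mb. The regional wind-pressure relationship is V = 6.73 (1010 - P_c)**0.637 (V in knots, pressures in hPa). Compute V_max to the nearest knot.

ΔP = 1010 − 960 = 50 mb.
50^0.637 ≈ 12.085.
V ≈ 6.73 × 12.085 ≈ 81.3 kt.

81 kt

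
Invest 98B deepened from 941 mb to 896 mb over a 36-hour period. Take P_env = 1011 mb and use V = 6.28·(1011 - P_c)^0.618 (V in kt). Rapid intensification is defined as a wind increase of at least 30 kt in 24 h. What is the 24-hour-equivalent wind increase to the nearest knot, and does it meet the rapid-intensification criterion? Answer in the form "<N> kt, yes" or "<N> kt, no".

21 kt, no

V₁: ΔP = 70, V ≈ 6.28 × 70^0.618 ≈ 86.74 kt.
V₂: ΔP = 115, V ≈ 6.28 × 115^0.618 ≈ 117.89 kt.
ΔV over 36 h = 31.15 kt → 24 h equivalent = 31.15 × 24/36 ≈ 20.77 kt.
21 kt < 30 kt ⇒ not rapid intensification.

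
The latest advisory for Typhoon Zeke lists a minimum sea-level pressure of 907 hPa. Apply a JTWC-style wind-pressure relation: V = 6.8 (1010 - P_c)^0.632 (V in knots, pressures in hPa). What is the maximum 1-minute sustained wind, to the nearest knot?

ΔP = 1010 − 907 = 103 hPa.
103^0.632 ≈ 18.712.
V ≈ 6.8 × 18.712 ≈ 127.2 kt.

127 kt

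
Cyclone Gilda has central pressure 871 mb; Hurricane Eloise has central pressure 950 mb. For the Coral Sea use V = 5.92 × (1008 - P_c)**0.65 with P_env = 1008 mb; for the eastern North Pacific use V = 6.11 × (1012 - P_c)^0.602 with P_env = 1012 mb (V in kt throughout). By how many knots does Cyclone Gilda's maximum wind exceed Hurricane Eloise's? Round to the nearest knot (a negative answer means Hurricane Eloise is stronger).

72 kt

Cyclone Gilda: ΔP = 137; V ≈ 5.92 × 137^0.65 ≈ 144.94 kt.
Hurricane Eloise: ΔP = 62; V ≈ 6.11 × 62^0.602 ≈ 73.29 kt.
Difference ≈ 144.94 − 73.29 = 71.65 → 72 kt.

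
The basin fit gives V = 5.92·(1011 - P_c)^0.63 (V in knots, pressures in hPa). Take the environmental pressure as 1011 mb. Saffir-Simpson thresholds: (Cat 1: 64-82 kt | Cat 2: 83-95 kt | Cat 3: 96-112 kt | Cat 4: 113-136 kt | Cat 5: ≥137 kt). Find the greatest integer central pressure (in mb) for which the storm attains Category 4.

Category 4 begins at V = 113 kt.
Required ΔP = (113/5.92)^(1/0.63) = 19.088^1.587 ≈ 107.88 mb.
P_c ≤ 1011 − 107.88 = 903.12, so the highest integer P_c is 903 mb.

903 mb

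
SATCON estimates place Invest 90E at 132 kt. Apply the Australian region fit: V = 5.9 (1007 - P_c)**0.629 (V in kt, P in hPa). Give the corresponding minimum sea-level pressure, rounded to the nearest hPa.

ΔP = (V / 5.9)^(1/0.629) = (132/5.9)^1.590.
132/5.9 = 22.373; 22.373^1.590 ≈ 139.90 hPa.
P_c = 1007 − 139.90 = 867.10 ≈ 867 hPa.

867 hPa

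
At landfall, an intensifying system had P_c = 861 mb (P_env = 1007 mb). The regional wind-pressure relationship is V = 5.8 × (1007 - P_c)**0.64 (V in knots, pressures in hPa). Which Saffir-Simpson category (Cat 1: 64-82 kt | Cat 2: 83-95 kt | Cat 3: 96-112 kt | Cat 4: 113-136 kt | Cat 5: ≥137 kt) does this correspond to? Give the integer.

5

ΔP = 1007 − 861 = 146 mb.
V ≈ 5.8 × 146^0.64 = 5.8 × 24.28 ≈ 141 kt.
141 kt falls in the Category 5 band.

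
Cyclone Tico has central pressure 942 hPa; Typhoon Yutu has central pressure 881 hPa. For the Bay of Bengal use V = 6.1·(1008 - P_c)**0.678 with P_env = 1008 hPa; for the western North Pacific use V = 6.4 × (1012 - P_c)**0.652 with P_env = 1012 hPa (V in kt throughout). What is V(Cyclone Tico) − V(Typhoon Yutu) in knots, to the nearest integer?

-49 kt

Cyclone Tico: ΔP = 66; V ≈ 6.1 × 66^0.678 ≈ 104.47 kt.
Typhoon Yutu: ΔP = 131; V ≈ 6.4 × 131^0.652 ≈ 153.69 kt.
Difference ≈ 104.47 − 153.69 = -49.22 → -49 kt.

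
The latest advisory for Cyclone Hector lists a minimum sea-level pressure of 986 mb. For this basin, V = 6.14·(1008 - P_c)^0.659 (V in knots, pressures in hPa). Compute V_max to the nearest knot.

47 kt

ΔP = 1008 − 986 = 22 mb.
22^0.659 ≈ 7.668.
V ≈ 6.14 × 7.668 ≈ 47.1 kt.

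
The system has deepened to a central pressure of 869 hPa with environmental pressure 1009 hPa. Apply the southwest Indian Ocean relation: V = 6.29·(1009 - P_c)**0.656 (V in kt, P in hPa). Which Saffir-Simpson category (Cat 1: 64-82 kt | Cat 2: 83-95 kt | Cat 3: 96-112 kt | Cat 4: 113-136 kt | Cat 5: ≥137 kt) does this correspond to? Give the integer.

ΔP = 1009 − 869 = 140 hPa.
V ≈ 6.29 × 140^0.656 = 6.29 × 25.58 ≈ 161 kt.
161 kt falls in the Category 5 band.

5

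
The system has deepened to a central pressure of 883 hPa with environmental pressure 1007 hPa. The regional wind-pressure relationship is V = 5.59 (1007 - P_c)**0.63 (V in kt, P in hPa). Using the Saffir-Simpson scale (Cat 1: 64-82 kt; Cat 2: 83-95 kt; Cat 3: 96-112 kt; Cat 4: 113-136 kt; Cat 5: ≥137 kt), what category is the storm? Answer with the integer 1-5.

4

ΔP = 1007 − 883 = 124 hPa.
V ≈ 5.59 × 124^0.63 = 5.59 × 20.84 ≈ 116 kt.
116 kt falls in the Category 4 band.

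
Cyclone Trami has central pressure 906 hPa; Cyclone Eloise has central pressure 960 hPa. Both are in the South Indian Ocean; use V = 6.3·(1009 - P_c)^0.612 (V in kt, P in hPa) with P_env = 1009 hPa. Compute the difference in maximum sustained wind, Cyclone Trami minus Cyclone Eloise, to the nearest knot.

Cyclone Trami: ΔP = 103; V ≈ 6.3 × 103^0.612 ≈ 107.45 kt.
Cyclone Eloise: ΔP = 49; V ≈ 6.3 × 49^0.612 ≈ 68.19 kt.
Difference ≈ 107.45 − 68.19 = 39.26 → 39 kt.

39 kt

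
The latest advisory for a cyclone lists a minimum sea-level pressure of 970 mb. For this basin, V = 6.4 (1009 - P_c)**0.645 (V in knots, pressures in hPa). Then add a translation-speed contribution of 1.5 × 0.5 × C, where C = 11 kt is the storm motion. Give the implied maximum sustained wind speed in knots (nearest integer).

ΔP = 1009 − 970 = 39 mb.
39^0.645 ≈ 10.623.
V ≈ 6.4 × 10.623 ≈ 68.0 kt.
Translation term: 1.5 × 0.5 × 11 = 8.25 kt.
Corrected V ≈ 76.25 kt → 76 kt.

76 kt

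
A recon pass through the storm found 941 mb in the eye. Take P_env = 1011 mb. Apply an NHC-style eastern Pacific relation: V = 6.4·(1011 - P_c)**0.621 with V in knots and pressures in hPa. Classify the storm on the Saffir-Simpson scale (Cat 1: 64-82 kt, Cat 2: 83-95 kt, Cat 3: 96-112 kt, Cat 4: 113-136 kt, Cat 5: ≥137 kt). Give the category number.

2

ΔP = 1011 − 941 = 70 mb.
V ≈ 6.4 × 70^0.621 = 6.4 × 13.99 ≈ 90 kt.
90 kt falls in the Category 2 band.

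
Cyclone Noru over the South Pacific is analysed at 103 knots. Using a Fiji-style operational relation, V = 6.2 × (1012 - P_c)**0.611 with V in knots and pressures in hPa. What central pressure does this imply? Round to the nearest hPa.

913 hPa

ΔP = (V / 6.2)^(1/0.611) = (103/6.2)^1.637.
103/6.2 = 16.613; 16.613^1.637 ≈ 99.42 hPa.
P_c = 1012 − 99.42 = 912.58 ≈ 913 hPa.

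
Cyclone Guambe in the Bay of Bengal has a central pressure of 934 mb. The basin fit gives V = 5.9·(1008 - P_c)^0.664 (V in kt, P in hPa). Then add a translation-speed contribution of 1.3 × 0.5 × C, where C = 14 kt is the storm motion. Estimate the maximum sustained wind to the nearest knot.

112 kt

ΔP = 1008 − 934 = 74 mb.
74^0.664 ≈ 17.425.
V ≈ 5.9 × 17.425 ≈ 102.8 kt.
Translation term: 1.3 × 0.5 × 14 = 9.1 kt.
Corrected V ≈ 111.9 kt → 112 kt.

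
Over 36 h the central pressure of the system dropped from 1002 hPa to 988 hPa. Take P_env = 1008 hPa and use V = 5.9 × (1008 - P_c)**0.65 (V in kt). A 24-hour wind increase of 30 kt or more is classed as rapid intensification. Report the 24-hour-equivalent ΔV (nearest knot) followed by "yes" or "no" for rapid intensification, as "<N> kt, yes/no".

V₁: ΔP = 6, V ≈ 5.9 × 6^0.65 ≈ 18.91 kt.
V₂: ΔP = 20, V ≈ 5.9 × 20^0.65 ≈ 41.35 kt.
ΔV over 36 h = 22.44 kt → 24 h equivalent = 22.44 × 24/36 ≈ 14.96 kt.
15 kt < 30 kt ⇒ not rapid intensification.

15 kt, no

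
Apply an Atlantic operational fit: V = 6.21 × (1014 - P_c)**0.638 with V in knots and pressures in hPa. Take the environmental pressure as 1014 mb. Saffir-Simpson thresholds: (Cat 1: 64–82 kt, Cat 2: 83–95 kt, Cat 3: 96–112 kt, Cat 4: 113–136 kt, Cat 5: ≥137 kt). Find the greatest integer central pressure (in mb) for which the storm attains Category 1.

Category 1 begins at V = 64 kt.
Required ΔP = (64/6.21)^(1/0.638) = 10.306^1.567 ≈ 38.72 mb.
P_c ≤ 1014 − 38.72 = 975.28, so the highest integer P_c is 975 mb.

975 mb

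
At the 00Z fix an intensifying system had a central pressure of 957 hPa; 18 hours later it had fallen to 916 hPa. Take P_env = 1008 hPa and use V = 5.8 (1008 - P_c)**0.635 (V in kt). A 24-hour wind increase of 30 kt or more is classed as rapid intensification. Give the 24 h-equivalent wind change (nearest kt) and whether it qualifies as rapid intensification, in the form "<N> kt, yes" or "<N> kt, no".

43 kt, yes

V₁: ΔP = 51, V ≈ 5.8 × 51^0.635 ≈ 70.43 kt.
V₂: ΔP = 92, V ≈ 5.8 × 92^0.635 ≈ 102.43 kt.
ΔV over 18 h = 32.00 kt → 24 h equivalent = 32.00 × 24/18 ≈ 42.67 kt.
43 kt ≥ 30 kt ⇒ rapid intensification.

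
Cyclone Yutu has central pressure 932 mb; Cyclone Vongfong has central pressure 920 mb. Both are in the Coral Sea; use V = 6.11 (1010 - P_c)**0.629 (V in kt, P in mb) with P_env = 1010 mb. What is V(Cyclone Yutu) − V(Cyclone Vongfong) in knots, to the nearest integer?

Cyclone Yutu: ΔP = 78; V ≈ 6.11 × 78^0.629 ≈ 94.66 kt.
Cyclone Vongfong: ΔP = 90; V ≈ 6.11 × 90^0.629 ≈ 103.58 kt.
Difference ≈ 94.66 − 103.58 = -8.92 → -9 kt.

-9 kt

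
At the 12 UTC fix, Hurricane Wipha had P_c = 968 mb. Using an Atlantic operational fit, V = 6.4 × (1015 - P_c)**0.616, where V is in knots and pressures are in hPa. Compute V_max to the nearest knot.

ΔP = 1015 − 968 = 47 mb.
47^0.616 ≈ 10.715.
V ≈ 6.4 × 10.715 ≈ 68.6 kt.

69 kt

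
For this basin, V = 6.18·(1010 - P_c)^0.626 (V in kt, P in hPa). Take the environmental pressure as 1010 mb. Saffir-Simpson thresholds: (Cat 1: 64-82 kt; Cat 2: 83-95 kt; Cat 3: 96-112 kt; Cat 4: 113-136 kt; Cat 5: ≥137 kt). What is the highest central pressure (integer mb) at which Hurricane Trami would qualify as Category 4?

Category 4 begins at V = 113 kt.
Required ΔP = (113/6.18)^(1/0.626) = 18.285^1.597 ≈ 103.78 mb.
P_c ≤ 1010 − 103.78 = 906.22, so the highest integer P_c is 906 mb.

906 mb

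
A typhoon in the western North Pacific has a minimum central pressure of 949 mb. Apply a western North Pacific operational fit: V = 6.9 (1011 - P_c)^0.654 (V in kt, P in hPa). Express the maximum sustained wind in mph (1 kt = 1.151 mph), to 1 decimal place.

ΔP = 1011 − 949 = 62 mb.
V ≈ 6.9 × 62^0.654 = 6.9 × 14.867 ≈ 102.582 kt.
102.582 × 1.151 ≈ 118.07 mph → 118.1 mph.

118.1 mph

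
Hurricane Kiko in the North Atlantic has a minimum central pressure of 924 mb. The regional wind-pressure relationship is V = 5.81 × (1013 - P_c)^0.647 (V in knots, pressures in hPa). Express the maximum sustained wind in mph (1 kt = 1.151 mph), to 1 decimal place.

ΔP = 1013 − 924 = 89 mb.
V ≈ 5.81 × 89^0.647 = 5.81 × 18.250 ≈ 106.031 kt.
106.031 × 1.151 ≈ 122.04 mph → 122.0 mph.

122.0 mph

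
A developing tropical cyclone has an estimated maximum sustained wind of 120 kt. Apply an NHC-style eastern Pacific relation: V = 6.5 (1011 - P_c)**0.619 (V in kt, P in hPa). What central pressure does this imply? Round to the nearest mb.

900 mb

ΔP = (V / 6.5)^(1/0.619) = (120/6.5)^1.616.
120/6.5 = 18.462; 18.462^1.616 ≈ 111.09 mb.
P_c = 1011 − 111.09 = 899.91 ≈ 900 mb.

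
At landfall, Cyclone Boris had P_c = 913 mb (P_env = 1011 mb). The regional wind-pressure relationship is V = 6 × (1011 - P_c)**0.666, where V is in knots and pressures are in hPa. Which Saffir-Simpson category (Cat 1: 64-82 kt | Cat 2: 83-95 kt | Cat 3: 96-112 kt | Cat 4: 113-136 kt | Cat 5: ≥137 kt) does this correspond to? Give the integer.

4

ΔP = 1011 − 913 = 98 mb.
V ≈ 6 × 98^0.666 = 6 × 21.19 ≈ 127 kt.
127 kt falls in the Category 4 band.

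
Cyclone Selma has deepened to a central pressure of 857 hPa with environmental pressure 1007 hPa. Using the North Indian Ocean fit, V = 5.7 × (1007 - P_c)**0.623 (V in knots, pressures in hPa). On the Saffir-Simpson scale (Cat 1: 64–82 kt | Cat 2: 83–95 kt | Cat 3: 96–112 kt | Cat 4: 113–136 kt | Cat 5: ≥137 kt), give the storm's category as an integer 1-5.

4

ΔP = 1007 − 857 = 150 hPa.
V ≈ 5.7 × 150^0.623 = 5.7 × 22.68 ≈ 129 kt.
129 kt falls in the Category 4 band.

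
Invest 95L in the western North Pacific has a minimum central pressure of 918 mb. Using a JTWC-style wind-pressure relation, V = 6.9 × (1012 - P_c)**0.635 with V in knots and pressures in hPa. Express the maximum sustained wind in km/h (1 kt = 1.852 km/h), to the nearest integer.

229 km/h

ΔP = 1012 − 918 = 94 mb.
V ≈ 6.9 × 94^0.635 = 6.9 × 17.903 ≈ 123.534 kt.
123.534 × 1.852 ≈ 228.78 km/h → 229 km/h.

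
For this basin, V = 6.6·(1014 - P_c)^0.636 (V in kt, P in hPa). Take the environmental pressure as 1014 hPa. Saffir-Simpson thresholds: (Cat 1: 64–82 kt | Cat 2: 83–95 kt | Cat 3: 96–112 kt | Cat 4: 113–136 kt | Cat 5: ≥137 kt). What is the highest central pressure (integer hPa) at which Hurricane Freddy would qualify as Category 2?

Category 2 begins at V = 83 kt.
Required ΔP = (83/6.6)^(1/0.636) = 12.576^1.572 ≈ 53.56 hPa.
P_c ≤ 1014 − 53.56 = 960.44, so the highest integer P_c is 960 hPa.

960 hPa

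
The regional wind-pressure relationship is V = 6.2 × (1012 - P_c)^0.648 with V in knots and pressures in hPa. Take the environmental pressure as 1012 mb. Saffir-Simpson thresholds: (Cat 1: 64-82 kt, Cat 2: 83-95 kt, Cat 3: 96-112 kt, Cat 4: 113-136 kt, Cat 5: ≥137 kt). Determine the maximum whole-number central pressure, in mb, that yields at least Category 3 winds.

943 mb

Category 3 begins at V = 96 kt.
Required ΔP = (96/6.2)^(1/0.648) = 15.484^1.543 ≈ 68.59 mb.
P_c ≤ 1012 − 68.59 = 943.41, so the highest integer P_c is 943 mb.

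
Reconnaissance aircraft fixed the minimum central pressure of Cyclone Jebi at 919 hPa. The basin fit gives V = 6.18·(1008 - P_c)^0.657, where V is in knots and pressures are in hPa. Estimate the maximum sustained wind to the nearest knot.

ΔP = 1008 − 919 = 89 hPa.
89^0.657 ≈ 19.088.
V ≈ 6.18 × 19.088 ≈ 118.0 kt.

118 kt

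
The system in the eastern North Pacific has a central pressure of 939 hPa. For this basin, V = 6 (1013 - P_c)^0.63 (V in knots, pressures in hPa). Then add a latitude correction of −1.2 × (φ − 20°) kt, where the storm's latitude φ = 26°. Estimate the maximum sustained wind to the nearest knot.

ΔP = 1013 − 939 = 74 hPa.
74^0.63 ≈ 15.053.
V ≈ 6 × 15.053 ≈ 90.3 kt.
Latitude correction: −1.2 × (26 − 20) = -7.2 kt.
Corrected V ≈ 83.1 kt → 83 kt.

83 kt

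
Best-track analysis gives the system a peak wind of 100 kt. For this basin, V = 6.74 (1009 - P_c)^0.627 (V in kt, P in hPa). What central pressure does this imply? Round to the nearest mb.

935 mb

ΔP = (V / 6.74)^(1/0.627) = (100/6.74)^1.595.
100/6.74 = 14.837; 14.837^1.595 ≈ 73.82 mb.
P_c = 1009 − 73.82 = 935.18 ≈ 935 mb.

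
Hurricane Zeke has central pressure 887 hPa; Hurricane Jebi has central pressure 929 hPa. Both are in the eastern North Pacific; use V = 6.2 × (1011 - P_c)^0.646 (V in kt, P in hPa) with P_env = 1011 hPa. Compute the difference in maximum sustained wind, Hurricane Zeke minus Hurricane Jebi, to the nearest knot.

Hurricane Zeke: ΔP = 124; V ≈ 6.2 × 124^0.646 ≈ 139.55 kt.
Hurricane Jebi: ΔP = 82; V ≈ 6.2 × 82^0.646 ≈ 106.84 kt.
Difference ≈ 139.55 − 106.84 = 32.71 → 33 kt.

33 kt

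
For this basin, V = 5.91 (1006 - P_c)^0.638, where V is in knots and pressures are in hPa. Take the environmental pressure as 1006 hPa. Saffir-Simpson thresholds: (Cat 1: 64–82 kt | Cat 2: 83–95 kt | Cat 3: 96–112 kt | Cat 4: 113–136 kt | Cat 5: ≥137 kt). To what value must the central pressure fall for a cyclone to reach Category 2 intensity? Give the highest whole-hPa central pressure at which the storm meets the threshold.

943 hPa

Category 2 begins at V = 83 kt.
Required ΔP = (83/5.91)^(1/0.638) = 14.044^1.567 ≈ 62.89 hPa.
P_c ≤ 1006 − 62.89 = 943.11, so the highest integer P_c is 943 hPa.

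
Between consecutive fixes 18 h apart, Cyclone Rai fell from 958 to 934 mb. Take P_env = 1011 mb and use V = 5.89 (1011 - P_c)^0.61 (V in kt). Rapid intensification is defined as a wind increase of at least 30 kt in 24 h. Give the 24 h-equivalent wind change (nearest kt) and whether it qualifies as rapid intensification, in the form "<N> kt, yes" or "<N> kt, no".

23 kt, no

V₁: ΔP = 53, V ≈ 5.89 × 53^0.61 ≈ 66.36 kt.
V₂: ΔP = 77, V ≈ 5.89 × 77^0.61 ≈ 83.34 kt.
ΔV over 18 h = 16.98 kt → 24 h equivalent = 16.98 × 24/18 ≈ 22.64 kt.
23 kt < 30 kt ⇒ not rapid intensification.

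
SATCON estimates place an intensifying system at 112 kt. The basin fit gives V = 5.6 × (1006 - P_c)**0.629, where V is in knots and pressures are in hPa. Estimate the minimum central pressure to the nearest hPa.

ΔP = (V / 5.6)^(1/0.629) = (112/5.6)^1.590.
112/5.6 = 20.000; 20.000^1.590 ≈ 117.06 hPa.
P_c = 1006 − 117.06 = 888.94 ≈ 889 hPa.

889 hPa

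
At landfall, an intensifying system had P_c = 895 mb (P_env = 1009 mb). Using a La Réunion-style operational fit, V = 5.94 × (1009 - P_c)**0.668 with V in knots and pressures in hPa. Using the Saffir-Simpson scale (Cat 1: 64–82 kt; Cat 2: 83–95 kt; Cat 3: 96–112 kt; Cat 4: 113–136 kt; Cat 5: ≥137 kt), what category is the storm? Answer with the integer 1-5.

ΔP = 1009 − 895 = 114 mb.
V ≈ 5.94 × 114^0.668 = 5.94 × 23.66 ≈ 141 kt.
141 kt falls in the Category 5 band.

5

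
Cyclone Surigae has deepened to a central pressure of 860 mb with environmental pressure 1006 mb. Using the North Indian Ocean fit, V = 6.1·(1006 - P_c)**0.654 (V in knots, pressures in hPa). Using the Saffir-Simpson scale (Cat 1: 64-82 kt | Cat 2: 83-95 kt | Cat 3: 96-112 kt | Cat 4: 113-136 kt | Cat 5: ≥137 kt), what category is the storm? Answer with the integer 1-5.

ΔP = 1006 − 860 = 146 mb.
V ≈ 6.1 × 146^0.654 = 6.1 × 26.03 ≈ 159 kt.
159 kt falls in the Category 5 band.

5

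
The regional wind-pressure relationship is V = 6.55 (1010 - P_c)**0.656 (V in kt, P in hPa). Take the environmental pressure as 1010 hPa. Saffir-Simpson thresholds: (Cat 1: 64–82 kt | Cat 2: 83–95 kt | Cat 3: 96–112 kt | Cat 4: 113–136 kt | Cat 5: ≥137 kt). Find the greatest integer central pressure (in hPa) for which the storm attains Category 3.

Category 3 begins at V = 96 kt.
Required ΔP = (96/6.55)^(1/0.656) = 14.656^1.524 ≈ 59.91 hPa.
P_c ≤ 1010 − 59.91 = 950.09, so the highest integer P_c is 950 hPa.

950 hPa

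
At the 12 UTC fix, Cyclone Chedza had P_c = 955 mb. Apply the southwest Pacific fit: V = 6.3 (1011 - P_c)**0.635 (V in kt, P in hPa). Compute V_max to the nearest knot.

ΔP = 1011 − 955 = 56 mb.
56^0.635 ≈ 12.885.
V ≈ 6.3 × 12.885 ≈ 81.2 kt.

81 kt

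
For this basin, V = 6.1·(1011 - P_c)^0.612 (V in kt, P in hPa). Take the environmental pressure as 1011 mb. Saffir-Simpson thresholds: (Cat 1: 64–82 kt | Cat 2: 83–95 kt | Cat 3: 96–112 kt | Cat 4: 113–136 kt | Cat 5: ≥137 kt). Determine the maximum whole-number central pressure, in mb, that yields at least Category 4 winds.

893 mb

Category 4 begins at V = 113 kt.
Required ΔP = (113/6.1)^(1/0.612) = 18.525^1.634 ≈ 117.89 mb.
P_c ≤ 1011 − 117.89 = 893.11, so the highest integer P_c is 893 mb.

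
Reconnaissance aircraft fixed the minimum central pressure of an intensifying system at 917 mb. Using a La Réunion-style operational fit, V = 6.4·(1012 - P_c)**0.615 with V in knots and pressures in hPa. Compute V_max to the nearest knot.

105 kt

ΔP = 1012 − 917 = 95 mb.
95^0.615 ≈ 16.455.
V ≈ 6.4 × 16.455 ≈ 105.3 kt.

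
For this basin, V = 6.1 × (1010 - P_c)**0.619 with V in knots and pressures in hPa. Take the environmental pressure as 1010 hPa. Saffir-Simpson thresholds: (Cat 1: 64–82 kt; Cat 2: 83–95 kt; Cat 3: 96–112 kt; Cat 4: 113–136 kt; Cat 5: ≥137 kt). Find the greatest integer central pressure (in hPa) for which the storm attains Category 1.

Category 1 begins at V = 64 kt.
Required ΔP = (64/6.1)^(1/0.619) = 10.492^1.616 ≈ 44.59 hPa.
P_c ≤ 1010 − 44.59 = 965.41, so the highest integer P_c is 965 hPa.

965 hPa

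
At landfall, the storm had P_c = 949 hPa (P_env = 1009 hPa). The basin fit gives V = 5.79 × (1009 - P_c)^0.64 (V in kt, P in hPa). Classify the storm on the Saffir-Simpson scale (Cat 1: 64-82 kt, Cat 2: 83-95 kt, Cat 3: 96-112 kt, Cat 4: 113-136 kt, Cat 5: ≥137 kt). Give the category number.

ΔP = 1009 − 949 = 60 hPa.
V ≈ 5.79 × 60^0.64 = 5.79 × 13.74 ≈ 80 kt.
80 kt falls in the Category 1 band.

1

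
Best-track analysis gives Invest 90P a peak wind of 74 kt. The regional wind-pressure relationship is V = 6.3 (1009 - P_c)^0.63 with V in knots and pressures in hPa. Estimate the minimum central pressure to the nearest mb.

959 mb

ΔP = (V / 6.3)^(1/0.63) = (74/6.3)^1.587.
74/6.3 = 11.746; 11.746^1.587 ≈ 49.92 mb.
P_c = 1009 − 49.92 = 959.08 ≈ 959 mb.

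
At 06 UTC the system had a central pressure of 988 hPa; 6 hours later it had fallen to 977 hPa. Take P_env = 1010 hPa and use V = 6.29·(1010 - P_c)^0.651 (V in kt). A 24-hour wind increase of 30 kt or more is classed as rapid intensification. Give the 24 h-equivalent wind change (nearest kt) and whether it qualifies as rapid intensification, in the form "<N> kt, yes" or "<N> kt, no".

57 kt, yes

V₁: ΔP = 22, V ≈ 6.29 × 22^0.651 ≈ 47.05 kt.
V₂: ΔP = 33, V ≈ 6.29 × 33^0.651 ≈ 61.26 kt.
ΔV over 6 h = 14.21 kt → 24 h equivalent = 14.21 × 24/6 ≈ 56.84 kt.
57 kt ≥ 30 kt ⇒ rapid intensification.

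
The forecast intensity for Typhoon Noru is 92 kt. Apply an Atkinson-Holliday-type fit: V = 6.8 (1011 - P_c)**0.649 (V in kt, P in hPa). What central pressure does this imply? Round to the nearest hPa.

956 hPa

ΔP = (V / 6.8)^(1/0.649) = (92/6.8)^1.541.
92/6.8 = 13.529; 13.529^1.541 ≈ 55.35 hPa.
P_c = 1011 − 55.35 = 955.65 ≈ 956 hPa.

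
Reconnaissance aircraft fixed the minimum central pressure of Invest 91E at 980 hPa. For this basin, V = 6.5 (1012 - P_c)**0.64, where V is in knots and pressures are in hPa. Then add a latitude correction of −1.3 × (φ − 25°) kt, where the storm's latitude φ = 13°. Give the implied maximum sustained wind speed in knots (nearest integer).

ΔP = 1012 − 980 = 32 hPa.
32^0.64 ≈ 9.190.
V ≈ 6.5 × 9.190 ≈ 59.7 kt.
Latitude correction: −1.3 × (13 − 25) = 15.6 kt.
Corrected V ≈ 75.3 kt → 75 kt.

75 kt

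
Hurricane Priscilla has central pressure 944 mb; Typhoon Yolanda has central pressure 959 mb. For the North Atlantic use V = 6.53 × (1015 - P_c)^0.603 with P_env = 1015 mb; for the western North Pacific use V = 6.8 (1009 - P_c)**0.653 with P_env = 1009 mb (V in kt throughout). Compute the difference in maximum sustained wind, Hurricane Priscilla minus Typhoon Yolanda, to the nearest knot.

Hurricane Priscilla: ΔP = 71; V ≈ 6.53 × 71^0.603 ≈ 85.35 kt.
Typhoon Yolanda: ΔP = 50; V ≈ 6.8 × 50^0.653 ≈ 87.49 kt.
Difference ≈ 85.35 − 87.49 = -2.14 → -2 kt.

-2 kt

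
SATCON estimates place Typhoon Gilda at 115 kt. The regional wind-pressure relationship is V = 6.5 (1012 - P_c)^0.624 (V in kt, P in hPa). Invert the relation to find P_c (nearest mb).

912 mb

ΔP = (V / 6.5)^(1/0.624) = (115/6.5)^1.603.
115/6.5 = 17.692; 17.692^1.603 ≈ 99.92 mb.
P_c = 1012 − 99.92 = 912.08 ≈ 912 mb.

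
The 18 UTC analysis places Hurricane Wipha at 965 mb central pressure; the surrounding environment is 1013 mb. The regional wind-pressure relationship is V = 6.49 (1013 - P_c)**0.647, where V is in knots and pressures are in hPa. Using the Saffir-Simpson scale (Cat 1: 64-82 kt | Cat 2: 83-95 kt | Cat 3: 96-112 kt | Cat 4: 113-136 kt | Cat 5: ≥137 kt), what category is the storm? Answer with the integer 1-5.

ΔP = 1013 − 965 = 48 mb.
V ≈ 6.49 × 48^0.647 = 6.49 × 12.24 ≈ 79 kt.
79 kt falls in the Category 1 band.

1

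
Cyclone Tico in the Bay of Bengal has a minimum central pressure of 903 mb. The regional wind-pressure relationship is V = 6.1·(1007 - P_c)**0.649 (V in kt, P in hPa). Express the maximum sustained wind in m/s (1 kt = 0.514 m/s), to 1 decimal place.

ΔP = 1007 − 903 = 104 mb.
V ≈ 6.1 × 104^0.649 = 6.1 × 20.373 ≈ 124.275 kt.
124.275 × 0.514 ≈ 63.88 m/s → 63.9 m/s.

63.9 m/s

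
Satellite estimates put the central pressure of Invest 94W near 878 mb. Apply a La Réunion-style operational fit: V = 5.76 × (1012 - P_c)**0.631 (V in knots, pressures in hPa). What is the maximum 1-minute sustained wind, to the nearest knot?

ΔP = 1012 − 878 = 134 mb.
134^0.631 ≈ 21.989.
V ≈ 5.76 × 21.989 ≈ 126.7 kt.

127 kt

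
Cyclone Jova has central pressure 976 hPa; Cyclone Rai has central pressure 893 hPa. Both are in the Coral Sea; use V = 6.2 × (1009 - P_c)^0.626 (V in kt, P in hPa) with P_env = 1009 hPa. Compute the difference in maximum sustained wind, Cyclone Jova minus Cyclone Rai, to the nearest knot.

Cyclone Jova: ΔP = 33; V ≈ 6.2 × 33^0.626 ≈ 55.33 kt.
Cyclone Rai: ΔP = 116; V ≈ 6.2 × 116^0.626 ≈ 121.55 kt.
Difference ≈ 55.33 − 121.55 = -66.22 → -66 kt.

-66 kt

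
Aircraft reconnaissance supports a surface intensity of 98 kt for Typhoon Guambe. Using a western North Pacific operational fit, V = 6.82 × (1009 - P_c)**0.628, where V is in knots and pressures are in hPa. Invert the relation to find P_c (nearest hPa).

939 hPa

ΔP = (V / 6.82)^(1/0.628) = (98/6.82)^1.592.
98/6.82 = 14.370; 14.370^1.592 ≈ 69.67 hPa.
P_c = 1009 − 69.67 = 939.33 ≈ 939 hPa.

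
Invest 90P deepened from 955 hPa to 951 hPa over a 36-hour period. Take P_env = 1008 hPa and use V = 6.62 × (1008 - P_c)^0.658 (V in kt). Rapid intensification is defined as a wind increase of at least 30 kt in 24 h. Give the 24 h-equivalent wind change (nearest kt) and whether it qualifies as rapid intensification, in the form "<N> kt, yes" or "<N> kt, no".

3 kt, no

V₁: ΔP = 53, V ≈ 6.62 × 53^0.658 ≈ 90.25 kt.
V₂: ΔP = 57, V ≈ 6.62 × 57^0.658 ≈ 94.67 kt.
ΔV over 36 h = 4.42 kt → 24 h equivalent = 4.42 × 24/36 ≈ 2.95 kt.
3 kt < 30 kt ⇒ not rapid intensification.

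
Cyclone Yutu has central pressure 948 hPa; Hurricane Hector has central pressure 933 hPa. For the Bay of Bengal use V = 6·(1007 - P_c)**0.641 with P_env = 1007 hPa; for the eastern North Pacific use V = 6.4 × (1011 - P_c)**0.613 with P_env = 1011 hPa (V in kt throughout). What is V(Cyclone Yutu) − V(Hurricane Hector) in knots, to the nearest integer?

-11 kt

Cyclone Yutu: ΔP = 59; V ≈ 6 × 59^0.641 ≈ 81.90 kt.
Hurricane Hector: ΔP = 78; V ≈ 6.4 × 78^0.613 ≈ 92.48 kt.
Difference ≈ 81.90 − 92.48 = -10.58 → -11 kt.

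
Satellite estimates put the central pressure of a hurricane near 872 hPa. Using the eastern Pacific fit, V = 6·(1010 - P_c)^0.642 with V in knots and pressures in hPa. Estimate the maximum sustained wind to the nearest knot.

ΔP = 1010 − 872 = 138 hPa.
138^0.642 ≈ 23.648.
V ≈ 6 × 23.648 ≈ 141.9 kt.

142 kt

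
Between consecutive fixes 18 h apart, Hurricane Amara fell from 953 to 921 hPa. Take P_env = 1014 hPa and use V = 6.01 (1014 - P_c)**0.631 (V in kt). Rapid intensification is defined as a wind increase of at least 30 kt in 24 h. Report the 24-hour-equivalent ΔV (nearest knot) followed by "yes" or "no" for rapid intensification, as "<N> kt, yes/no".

33 kt, yes

V₁: ΔP = 61, V ≈ 6.01 × 61^0.631 ≈ 80.43 kt.
V₂: ΔP = 93, V ≈ 6.01 × 93^0.631 ≈ 104.95 kt.
ΔV over 18 h = 24.52 kt → 24 h equivalent = 24.52 × 24/18 ≈ 32.69 kt.
33 kt ≥ 30 kt ⇒ rapid intensification.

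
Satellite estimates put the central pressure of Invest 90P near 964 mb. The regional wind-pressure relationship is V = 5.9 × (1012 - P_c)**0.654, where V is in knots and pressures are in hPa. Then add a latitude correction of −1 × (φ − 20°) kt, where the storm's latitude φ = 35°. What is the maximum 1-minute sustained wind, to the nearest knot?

59 kt

ΔP = 1012 − 964 = 48 mb.
48^0.654 ≈ 12.576.
V ≈ 5.9 × 12.576 ≈ 74.2 kt.
Latitude correction: −1 × (35 − 20) = -15 kt.
Corrected V ≈ 59.2 kt → 59 kt.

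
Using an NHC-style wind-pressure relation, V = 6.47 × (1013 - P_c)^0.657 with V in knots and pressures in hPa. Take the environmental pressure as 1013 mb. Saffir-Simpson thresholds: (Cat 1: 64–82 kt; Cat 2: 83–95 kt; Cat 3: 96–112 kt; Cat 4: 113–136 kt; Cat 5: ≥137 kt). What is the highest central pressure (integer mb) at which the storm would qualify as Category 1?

980 mb

Category 1 begins at V = 64 kt.
Required ΔP = (64/6.47)^(1/0.657) = 9.892^1.522 ≈ 32.72 mb.
P_c ≤ 1013 − 32.72 = 980.28, so the highest integer P_c is 980 mb.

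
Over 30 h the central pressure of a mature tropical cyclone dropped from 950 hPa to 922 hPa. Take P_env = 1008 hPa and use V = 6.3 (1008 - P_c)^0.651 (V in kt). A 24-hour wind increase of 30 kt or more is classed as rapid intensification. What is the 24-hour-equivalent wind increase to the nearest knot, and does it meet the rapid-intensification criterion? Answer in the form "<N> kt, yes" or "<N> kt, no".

V₁: ΔP = 58, V ≈ 6.3 × 58^0.651 ≈ 88.58 kt.
V₂: ΔP = 86, V ≈ 6.3 × 86^0.651 ≈ 114.47 kt.
ΔV over 30 h = 25.89 kt → 24 h equivalent = 25.89 × 24/30 ≈ 20.71 kt.
21 kt < 30 kt ⇒ not rapid intensification.

21 kt, no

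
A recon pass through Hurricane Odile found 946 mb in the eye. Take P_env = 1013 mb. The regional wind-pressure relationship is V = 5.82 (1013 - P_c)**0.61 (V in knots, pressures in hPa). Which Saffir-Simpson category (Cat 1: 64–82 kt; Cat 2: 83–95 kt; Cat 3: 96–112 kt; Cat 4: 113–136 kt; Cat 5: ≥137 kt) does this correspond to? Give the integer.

ΔP = 1013 − 946 = 67 mb.
V ≈ 5.82 × 67^0.61 = 5.82 × 13.00 ≈ 76 kt.
76 kt falls in the Category 1 band.

1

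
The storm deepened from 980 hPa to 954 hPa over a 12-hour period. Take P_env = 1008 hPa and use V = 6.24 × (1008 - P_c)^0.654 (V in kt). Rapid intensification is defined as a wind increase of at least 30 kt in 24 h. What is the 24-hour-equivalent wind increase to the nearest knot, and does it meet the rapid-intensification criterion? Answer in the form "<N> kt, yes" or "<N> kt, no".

59 kt, yes

V₁: ΔP = 28, V ≈ 6.24 × 28^0.654 ≈ 55.16 kt.
V₂: ΔP = 54, V ≈ 6.24 × 54^0.654 ≈ 84.76 kt.
ΔV over 12 h = 29.60 kt → 24 h equivalent = 29.60 × 24/12 ≈ 59.20 kt.
59 kt ≥ 30 kt ⇒ rapid intensification.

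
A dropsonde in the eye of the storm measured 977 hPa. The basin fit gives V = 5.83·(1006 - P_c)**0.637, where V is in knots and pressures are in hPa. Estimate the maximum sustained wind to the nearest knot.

ΔP = 1006 − 977 = 29 hPa.
29^0.637 ≈ 8.542.
V ≈ 5.83 × 8.542 ≈ 49.8 kt.

50 kt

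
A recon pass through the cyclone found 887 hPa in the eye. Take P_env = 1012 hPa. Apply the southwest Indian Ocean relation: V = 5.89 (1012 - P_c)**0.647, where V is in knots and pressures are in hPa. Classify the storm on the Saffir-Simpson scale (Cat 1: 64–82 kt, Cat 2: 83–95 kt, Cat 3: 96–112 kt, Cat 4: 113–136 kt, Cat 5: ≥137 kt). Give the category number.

4

ΔP = 1012 − 887 = 125 hPa.
V ≈ 5.89 × 125^0.647 = 5.89 × 22.74 ≈ 134 kt.
134 kt falls in the Category 4 band.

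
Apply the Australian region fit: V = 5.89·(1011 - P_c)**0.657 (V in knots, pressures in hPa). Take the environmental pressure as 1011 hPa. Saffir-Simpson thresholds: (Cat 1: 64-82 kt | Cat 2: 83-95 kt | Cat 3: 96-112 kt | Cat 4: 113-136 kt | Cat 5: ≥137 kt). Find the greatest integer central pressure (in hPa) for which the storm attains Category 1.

Category 1 begins at V = 64 kt.
Required ΔP = (64/5.89)^(1/0.657) = 10.866^1.522 ≈ 37.75 hPa.
P_c ≤ 1011 − 37.75 = 973.25, so the highest integer P_c is 973 hPa.

973 hPa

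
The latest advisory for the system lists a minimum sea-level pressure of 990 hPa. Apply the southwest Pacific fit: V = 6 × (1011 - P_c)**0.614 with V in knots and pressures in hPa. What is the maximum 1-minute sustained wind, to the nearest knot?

39 kt

ΔP = 1011 − 990 = 21 hPa.
21^0.614 ≈ 6.484.
V ≈ 6 × 6.484 ≈ 38.9 kt.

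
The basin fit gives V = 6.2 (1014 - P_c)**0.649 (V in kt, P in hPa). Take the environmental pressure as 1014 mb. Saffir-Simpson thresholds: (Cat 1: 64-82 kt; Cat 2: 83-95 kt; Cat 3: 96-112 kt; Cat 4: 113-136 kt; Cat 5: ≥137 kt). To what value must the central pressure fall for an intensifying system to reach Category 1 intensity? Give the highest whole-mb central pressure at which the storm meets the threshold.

977 mb

Category 1 begins at V = 64 kt.
Required ΔP = (64/6.2)^(1/0.649) = 10.323^1.541 ≈ 36.48 mb.
P_c ≤ 1014 − 36.48 = 977.52, so the highest integer P_c is 977 mb.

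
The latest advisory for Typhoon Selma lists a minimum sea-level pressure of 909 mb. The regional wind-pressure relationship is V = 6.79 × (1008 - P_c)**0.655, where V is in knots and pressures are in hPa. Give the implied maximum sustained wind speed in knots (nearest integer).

138 kt

ΔP = 1008 − 909 = 99 mb.
99^0.655 ≈ 20.283.
V ≈ 6.79 × 20.283 ≈ 137.7 kt.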